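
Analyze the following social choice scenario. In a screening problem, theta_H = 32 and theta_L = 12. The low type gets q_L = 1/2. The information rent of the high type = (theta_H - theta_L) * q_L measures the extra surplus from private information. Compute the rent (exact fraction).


Step 1: theta_H - theta_L = 32 - 12 = 20
Step 2: Information rent = (theta_H - theta_L) * q_L
Step 3: = 20 * 1/2
Step 4: = 10

10


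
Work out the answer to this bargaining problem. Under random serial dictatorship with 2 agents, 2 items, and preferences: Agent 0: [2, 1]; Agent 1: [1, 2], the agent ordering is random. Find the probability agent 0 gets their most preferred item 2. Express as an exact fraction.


Step 1: Agent 0 wants item 2
Step 2: There are 2 possible orderings of agents
Step 3: In 2 orderings, agent 0 gets item 2
Step 4: Probability = 2/2 = 1

1


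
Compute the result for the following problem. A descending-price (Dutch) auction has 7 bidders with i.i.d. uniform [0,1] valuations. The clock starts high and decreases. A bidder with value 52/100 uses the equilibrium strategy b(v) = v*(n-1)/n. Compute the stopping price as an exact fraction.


Step 1: Dutch auctions are strategically equivalent to first-price auctions
Step 2: The equilibrium bid is b(v) = v*(n-1)/n
Step 3: b = 13/25 * 6/7
Step 4: b = 78/175

78/175


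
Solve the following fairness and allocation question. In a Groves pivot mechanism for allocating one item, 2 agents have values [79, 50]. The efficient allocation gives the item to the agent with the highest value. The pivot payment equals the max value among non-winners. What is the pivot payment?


Step 1: The efficient winner is agent 0 with value 79
Step 2: Other agents' values: [50]
Step 3: Pivot payment = max(others) = 50
Step 4: The winner pays 50

50


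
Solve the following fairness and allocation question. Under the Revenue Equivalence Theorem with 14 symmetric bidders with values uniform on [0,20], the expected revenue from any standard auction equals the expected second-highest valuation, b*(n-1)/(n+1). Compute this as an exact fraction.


Step 1: By Revenue Equivalence, expected revenue = b*(n-1)/(n+1)
Step 2: Substituting n = 14, b = 20
Step 3: Revenue = 20*(14-1)/(14+1) = 20*13/15
Step 4: Revenue = 260/15 = 52/3

52/3


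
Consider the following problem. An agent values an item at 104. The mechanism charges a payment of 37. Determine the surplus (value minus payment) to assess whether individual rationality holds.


Step 1: Surplus = value - payment = 104 - 37 = 67
Step 2: IR is satisfied (surplus >= 0)

67


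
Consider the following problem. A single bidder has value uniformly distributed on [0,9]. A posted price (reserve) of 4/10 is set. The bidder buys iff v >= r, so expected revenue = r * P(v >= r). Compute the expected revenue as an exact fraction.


Step 1: Posted price r = 2/5, value support [0,9]
Step 2: P(v >= r) = (9 - 2/5)/9 = 43/45
Step 3: Expected revenue = r * P(v >= r) = 2/5 * 43/45
Step 4: Revenue = 86/225

86/225


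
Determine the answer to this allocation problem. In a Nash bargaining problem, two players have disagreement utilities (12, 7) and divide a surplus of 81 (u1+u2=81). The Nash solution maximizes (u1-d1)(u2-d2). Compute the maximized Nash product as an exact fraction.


Step 1: The Nash solution splits surplus symmetrically above the disagreement point
Step 2: u1 = (total + d1 - d2)/2 = (81 + 12 - 7)/2 = 43
Step 3: u2 = (total - d1 + d2)/2 = (81 - 12 + 7)/2 = 38
Step 4: Nash product = (43 - 12) * (38 - 7)
Step 5: = 31 * 31 = 961

961


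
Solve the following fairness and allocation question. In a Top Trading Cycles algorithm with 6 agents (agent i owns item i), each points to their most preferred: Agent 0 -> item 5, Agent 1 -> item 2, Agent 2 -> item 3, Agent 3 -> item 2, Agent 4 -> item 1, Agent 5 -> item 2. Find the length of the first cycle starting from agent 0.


Step 1: Trace the pointer graph from agent 0: 0 -> 5 -> 2 -> 3 -> 2
Step 2: A cycle is detected when we revisit agent 2
Step 3: The cycle is: 2 -> 3 -> 2
Step 4: Cycle length = 2

2


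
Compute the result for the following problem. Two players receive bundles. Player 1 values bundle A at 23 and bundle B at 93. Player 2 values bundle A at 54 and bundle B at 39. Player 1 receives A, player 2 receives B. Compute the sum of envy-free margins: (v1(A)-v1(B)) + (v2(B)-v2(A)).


Step 1: Player 1's margin = v1(A) - v1(B) = 23 - 93 = -70
Step 2: Player 2's margin = v2(B) - v2(A) = 39 - 54 = -15
Step 3: Total margin = -70 + -15 = -85

-85


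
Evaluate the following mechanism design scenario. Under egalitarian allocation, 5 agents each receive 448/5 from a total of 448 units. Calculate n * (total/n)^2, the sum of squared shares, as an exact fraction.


Step 1: Each agent's share = 448/5
Step 2: Square of each share = (448/5)^2 = 200704/25
Step 3: Sum of squares = 5 * 200704/25 = 200704/5

200704/5


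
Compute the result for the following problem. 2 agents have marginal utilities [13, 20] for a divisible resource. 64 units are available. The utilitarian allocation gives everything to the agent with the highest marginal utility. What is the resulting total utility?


Step 1: The marginal utilities are [13, 20]
Step 2: The highest marginal utility is 20
Step 3: All 64 units go to that agent
Step 4: Total utility = 20 * 64 = 1280

1280


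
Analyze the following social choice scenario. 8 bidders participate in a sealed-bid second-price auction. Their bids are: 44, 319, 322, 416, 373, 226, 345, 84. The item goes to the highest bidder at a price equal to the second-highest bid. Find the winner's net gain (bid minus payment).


Step 1: Sort bids in descending order: 416, 373, 345, 322, 319, 226, 84, 44
Step 2: The winning bid is the highest: 416
Step 3: The payment equals the second-highest bid: 373
Step 4: Surplus = winner's bid - payment = 416 - 373 = 43

43


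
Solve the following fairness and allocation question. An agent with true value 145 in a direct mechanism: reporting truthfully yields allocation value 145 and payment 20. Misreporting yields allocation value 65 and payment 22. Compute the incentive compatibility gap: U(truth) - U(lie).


Step 1: U(truth) = value - payment = 145 - 20 = 125
Step 2: U(lie) = allocation - payment = 65 - 22 = 43
Step 3: IC gap = 125 - 43 = 82

82


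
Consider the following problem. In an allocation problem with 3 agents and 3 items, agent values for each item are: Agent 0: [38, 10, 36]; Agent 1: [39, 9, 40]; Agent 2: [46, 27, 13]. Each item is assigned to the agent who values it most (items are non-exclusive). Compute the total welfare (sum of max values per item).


Step 1: For each item, find the maximum value among all agents.
Step 2: Item 0 -> Agent 2 (value 46)
Step 3: Item 1 -> Agent 2 (value 27)
Step 4: Item 2 -> Agent 1 (value 40)
Step 5: Total welfare = 46 + 27 + 40 = 113

113


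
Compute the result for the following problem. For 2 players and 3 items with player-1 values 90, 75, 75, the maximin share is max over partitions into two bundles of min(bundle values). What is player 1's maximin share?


Step 1: Item values = 90, 75, 75
Step 2: Enumerate all 2-bundle partitions and take the smaller bundle:
  Partition 1: {90} vs {75,75} -> bundles 90, 150; min = 90
  Partition 2: {75} vs {90,75} -> bundles 75, 165; min = 75
  Partition 3: {75} vs {90,75} -> bundles 75, 165; min = 75
Step 3: MMS = max(90, 75, 75) = 90

90


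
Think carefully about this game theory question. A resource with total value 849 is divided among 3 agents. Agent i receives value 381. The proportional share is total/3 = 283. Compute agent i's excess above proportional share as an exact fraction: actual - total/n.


Step 1: Proportional share = 849/3 = 283
Step 2: Agent's actual allocation = 381
Step 3: Excess = 381 - 283 = 98

98


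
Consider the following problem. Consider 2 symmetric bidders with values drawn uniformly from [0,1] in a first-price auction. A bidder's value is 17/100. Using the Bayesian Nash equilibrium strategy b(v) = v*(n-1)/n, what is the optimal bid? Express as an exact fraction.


Step 1: The symmetric BNE bidding function is b(v) = v * (n-1) / n
Step 2: Substitute v = 17/100 and n = 2
Step 3: b = 17/100 * 1/2
Step 4: b = 17/200

17/200


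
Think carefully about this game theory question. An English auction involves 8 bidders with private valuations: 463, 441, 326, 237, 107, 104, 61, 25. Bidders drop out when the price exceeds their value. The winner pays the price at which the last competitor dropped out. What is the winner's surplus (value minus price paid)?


Step 1: Identify the highest value: 463
Step 2: Identify the second-highest value: 441
Step 3: The final price = second-highest value = 441
Step 4: Surplus = 463 - 441 = 22

22


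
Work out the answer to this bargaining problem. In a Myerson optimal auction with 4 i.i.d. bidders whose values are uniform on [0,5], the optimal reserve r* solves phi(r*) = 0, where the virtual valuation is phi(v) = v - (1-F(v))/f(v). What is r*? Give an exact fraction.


Step 1: For U[0,5], F(v) = v/5 and f(v) = 1/5
Step 2: phi(v) = v - (1 - v/5)/(1/5) = v - (5 - v) = 2v - 5
Step 3: Set phi(r*) = 0: 2r* - 5 = 0
Step 4: r* = 5/2 (the number of bidders n = 4 does not enter)

5/2


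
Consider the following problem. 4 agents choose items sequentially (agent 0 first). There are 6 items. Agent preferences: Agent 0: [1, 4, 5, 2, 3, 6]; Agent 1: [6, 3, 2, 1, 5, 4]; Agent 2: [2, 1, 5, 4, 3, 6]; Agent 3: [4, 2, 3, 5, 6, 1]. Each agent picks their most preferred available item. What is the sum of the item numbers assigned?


Step 1: Agent 0 picks item 1
Step 2: Agent 1 picks item 6
Step 3: Agent 2 picks item 2
Step 4: Agent 3 picks item 4
Step 5: Sum = 1 + 6 + 2 + 4 = 13

13


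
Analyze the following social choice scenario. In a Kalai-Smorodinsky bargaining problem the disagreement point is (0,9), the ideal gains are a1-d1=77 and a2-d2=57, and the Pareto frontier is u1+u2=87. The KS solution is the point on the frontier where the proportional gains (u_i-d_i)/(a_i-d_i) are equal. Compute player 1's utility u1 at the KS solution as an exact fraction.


Step 1: At the KS point, (u1-d1)/r1 = (u2-d2)/r2 = t and u1+u2 = 87
Step 2: u1 = d1 + r1*t and u2 = d2 + r2*t, so (d1 + r1*t) + (d2 + r2*t) = 87
Step 3: t = (87 - 0 - 9)/(77 + 57) = 78/134 = 39/67
Step 4: u1 = d1 + r1*t = 0 + 77 * 39/67 = 3003/67
Step 5: (Check: u2 = d2 + r2*t = 2826/67; u1+u2 = 3003/67 + 2826/67 = 87, on the frontier.)

3003/67


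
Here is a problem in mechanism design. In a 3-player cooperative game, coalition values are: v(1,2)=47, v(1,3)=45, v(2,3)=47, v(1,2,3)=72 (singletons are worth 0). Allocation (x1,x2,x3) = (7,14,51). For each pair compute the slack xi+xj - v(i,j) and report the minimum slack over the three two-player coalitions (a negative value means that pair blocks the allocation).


Step 1: Slack for coalition (1,2): x1+x2 - v12 = 21 - 47 = -26
Step 2: Slack for coalition (1,3): x1+x3 - v13 = 58 - 45 = 13
Step 3: Slack for coalition (2,3): x2+x3 - v23 = 65 - 47 = 18
Step 4: Minimum slack = min(-26, 13, 18) = -26, attained by (1,2); coalition (1,2) can block (slack < 0), so the allocation is not in the core

-26


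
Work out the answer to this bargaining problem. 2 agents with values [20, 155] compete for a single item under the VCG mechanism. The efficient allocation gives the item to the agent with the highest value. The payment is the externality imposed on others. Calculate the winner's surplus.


Step 1: The winner is the agent with the highest value: agent 1 with value 155
Step 2: Values of other agents: [20]
Step 3: VCG payment = max of others' values = 20
Step 4: Surplus = 155 - 20 = 135

135


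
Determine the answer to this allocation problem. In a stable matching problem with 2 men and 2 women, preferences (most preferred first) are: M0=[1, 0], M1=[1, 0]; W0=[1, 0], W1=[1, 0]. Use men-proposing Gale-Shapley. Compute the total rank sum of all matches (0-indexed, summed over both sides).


Step 1: Run Gale-Shapley (men propose, women hold best offer):
  M0 proposes to W1; she accepts
  M1 proposes to W1; she switches from M0
  M0 proposes to W0; she accepts
Step 2: Final matching: W0-M0, W1-M1
Step 3: 0-indexed ranks (man's rank of his match, then woman's): 1 + 1 + 0 + 0
Step 4: Total rank sum = 2

2


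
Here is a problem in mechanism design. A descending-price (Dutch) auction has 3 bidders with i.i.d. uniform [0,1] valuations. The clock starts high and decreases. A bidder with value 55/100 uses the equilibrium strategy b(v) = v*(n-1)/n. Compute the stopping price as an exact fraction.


Step 1: Dutch auctions are strategically equivalent to first-price auctions
Step 2: The equilibrium bid is b(v) = v*(n-1)/n
Step 3: b = 11/20 * 2/3
Step 4: b = 11/30

11/30


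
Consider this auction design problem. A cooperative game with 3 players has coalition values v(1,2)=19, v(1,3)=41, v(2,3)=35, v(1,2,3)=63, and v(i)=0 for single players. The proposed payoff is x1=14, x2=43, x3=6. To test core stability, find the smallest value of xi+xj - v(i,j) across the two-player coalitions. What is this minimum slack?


Step 1: Slack for coalition (1,2): x1+x2 - v12 = 57 - 19 = 38
Step 2: Slack for coalition (1,3): x1+x3 - v13 = 20 - 41 = -21
Step 3: Slack for coalition (2,3): x2+x3 - v23 = 49 - 35 = 14
Step 4: Minimum slack = min(38, -21, 14) = -21, attained by (1,3); coalition (1,3) can block (slack < 0), so the allocation is not in the core

-21


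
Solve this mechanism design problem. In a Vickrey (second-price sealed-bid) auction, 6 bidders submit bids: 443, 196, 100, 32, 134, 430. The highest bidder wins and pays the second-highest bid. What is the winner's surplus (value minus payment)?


Step 1: Sort bids in descending order: 443, 430, 196, 134, 100, 32
Step 2: The winning bid is the highest: 443
Step 3: The payment equals the second-highest bid: 430
Step 4: Surplus = winner's bid - payment = 443 - 430 = 13

13


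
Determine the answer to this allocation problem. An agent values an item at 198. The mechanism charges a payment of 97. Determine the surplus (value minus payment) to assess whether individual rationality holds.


Step 1: Surplus = value - payment = 198 - 97 = 101
Step 2: IR is satisfied (surplus >= 0)

101


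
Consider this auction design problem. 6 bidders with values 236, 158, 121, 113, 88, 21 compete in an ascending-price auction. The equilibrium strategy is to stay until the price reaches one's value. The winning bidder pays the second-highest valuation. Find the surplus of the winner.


Step 1: Identify the highest value: 236
Step 2: Identify the second-highest value: 158
Step 3: The final price = second-highest value = 158
Step 4: Surplus = 236 - 158 = 78

78


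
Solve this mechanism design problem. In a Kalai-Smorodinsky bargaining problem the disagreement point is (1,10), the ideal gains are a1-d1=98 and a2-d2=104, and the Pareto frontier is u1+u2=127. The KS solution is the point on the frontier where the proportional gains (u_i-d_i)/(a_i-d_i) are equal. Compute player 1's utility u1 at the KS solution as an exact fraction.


Step 1: At the KS point, (u1-d1)/r1 = (u2-d2)/r2 = t and u1+u2 = 127
Step 2: u1 = d1 + r1*t and u2 = d2 + r2*t, so (d1 + r1*t) + (d2 + r2*t) = 127
Step 3: t = (127 - 1 - 10)/(98 + 104) = 116/202 = 58/101
Step 4: u1 = d1 + r1*t = 1 + 98 * 58/101 = 5785/101
Step 5: (Check: u2 = d2 + r2*t = 7042/101; u1+u2 = 5785/101 + 7042/101 = 127, on the frontier.)

5785/101


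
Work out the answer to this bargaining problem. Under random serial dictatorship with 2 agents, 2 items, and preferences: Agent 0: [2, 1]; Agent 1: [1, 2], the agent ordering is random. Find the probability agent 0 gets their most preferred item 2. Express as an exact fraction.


Step 1: Agent 0 wants item 2
Step 2: There are 2 possible orderings of agents
Step 3: In 2 orderings, agent 0 gets item 2
Step 4: Probability = 2/2 = 1

1


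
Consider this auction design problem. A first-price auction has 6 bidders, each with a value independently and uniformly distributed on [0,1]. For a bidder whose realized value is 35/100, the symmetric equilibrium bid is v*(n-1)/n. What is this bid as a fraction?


Step 1: The symmetric BNE bidding function is b(v) = v * (n-1) / n
Step 2: Substitute v = 7/20 and n = 6
Step 3: b = 7/20 * 5/6
Step 4: b = 7/24

7/24


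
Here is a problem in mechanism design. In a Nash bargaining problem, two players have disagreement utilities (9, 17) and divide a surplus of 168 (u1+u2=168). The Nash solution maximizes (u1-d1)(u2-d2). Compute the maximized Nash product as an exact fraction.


Step 1: The Nash solution splits surplus symmetrically above the disagreement point
Step 2: u1 = (total + d1 - d2)/2 = (168 + 9 - 17)/2 = 80
Step 3: u2 = (total - d1 + d2)/2 = (168 - 9 + 17)/2 = 88
Step 4: Nash product = (80 - 9) * (88 - 17)
Step 5: = 71 * 71 = 5041

5041


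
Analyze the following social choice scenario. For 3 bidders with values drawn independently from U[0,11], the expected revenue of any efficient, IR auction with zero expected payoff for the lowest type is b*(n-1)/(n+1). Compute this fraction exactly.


Step 1: By Revenue Equivalence, expected revenue = b*(n-1)/(n+1)
Step 2: Substituting n = 3, b = 11
Step 3: Revenue = 11*(3-1)/(3+1) = 11*2/4
Step 4: Revenue = 22/4 = 11/2

11/2


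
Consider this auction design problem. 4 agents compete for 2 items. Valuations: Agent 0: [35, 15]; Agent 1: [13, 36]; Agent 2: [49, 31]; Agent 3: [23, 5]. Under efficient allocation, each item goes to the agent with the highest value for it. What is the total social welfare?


Step 1: For each item, find the maximum value among all agents.
Step 2: Item 0 -> Agent 2 (value 49)
Step 3: Item 1 -> Agent 1 (value 36)
Step 4: Total welfare = 49 + 36 = 85

85


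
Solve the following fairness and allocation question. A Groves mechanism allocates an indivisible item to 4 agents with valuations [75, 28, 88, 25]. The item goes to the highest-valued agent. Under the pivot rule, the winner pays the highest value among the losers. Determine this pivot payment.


Step 1: The efficient winner is agent 2 with value 88
Step 2: Other agents' values: [75, 28, 25]
Step 3: Pivot payment = max(others) = 75
Step 4: The winner pays 75

75


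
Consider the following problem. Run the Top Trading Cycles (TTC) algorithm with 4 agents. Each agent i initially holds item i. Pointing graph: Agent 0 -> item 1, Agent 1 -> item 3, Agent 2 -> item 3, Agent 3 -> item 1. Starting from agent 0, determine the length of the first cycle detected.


Step 1: Trace the pointer graph from agent 0: 0 -> 1 -> 3 -> 1
Step 2: A cycle is detected when we revisit agent 1
Step 3: The cycle is: 1 -> 3 -> 1
Step 4: Cycle length = 2

2


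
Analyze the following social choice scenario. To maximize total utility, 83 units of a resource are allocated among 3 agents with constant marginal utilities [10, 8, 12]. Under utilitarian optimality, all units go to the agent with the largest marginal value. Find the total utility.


Step 1: The marginal utilities are [10, 8, 12]
Step 2: The highest marginal utility is 12
Step 3: All 83 units go to that agent
Step 4: Total utility = 12 * 83 = 996

996


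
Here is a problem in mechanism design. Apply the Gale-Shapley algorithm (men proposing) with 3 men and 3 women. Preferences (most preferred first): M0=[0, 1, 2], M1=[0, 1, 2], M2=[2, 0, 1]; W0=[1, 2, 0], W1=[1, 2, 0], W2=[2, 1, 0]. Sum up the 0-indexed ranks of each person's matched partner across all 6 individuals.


Step 1: Run Gale-Shapley (men propose, women hold best offer):
  M0 proposes to W0; she accepts
  M1 proposes to W0; she switches from M0
  M2 proposes to W2; she accepts
  M0 proposes to W1; she accepts
Step 2: Final matching: W0-M1, W1-M0, W2-M2
Step 3: 0-indexed ranks (man's rank of his match, then woman's): 0 + 0 + 1 + 2 + 0 + 0
Step 4: Total rank sum = 3

3


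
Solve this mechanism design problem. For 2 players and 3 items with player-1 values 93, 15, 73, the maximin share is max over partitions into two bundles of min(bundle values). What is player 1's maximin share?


Step 1: Item values = 93, 15, 73
Step 2: Enumerate all 2-bundle partitions and take the smaller bundle:
  Partition 1: {93} vs {15,73} -> bundles 93, 88; min = 88
  Partition 2: {15} vs {93,73} -> bundles 15, 166; min = 15
  Partition 3: {73} vs {93,15} -> bundles 73, 108; min = 73
Step 3: MMS = max(88, 15, 73) = 88

88


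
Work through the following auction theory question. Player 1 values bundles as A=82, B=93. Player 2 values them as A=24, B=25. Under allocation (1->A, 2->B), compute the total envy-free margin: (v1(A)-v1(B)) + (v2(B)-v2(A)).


Step 1: Player 1's margin = v1(A) - v1(B) = 82 - 93 = -11
Step 2: Player 2's margin = v2(B) - v2(A) = 25 - 24 = 1
Step 3: Total margin = -11 + 1 = -10

-10


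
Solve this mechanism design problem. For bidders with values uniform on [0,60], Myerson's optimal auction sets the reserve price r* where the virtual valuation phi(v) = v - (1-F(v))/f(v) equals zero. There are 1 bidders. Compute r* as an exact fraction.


Step 1: For U[0,60], F(v) = v/60 and f(v) = 1/60
Step 2: phi(v) = v - (1 - v/60)/(1/60) = v - (60 - v) = 2v - 60
Step 3: Set phi(r*) = 0: 2r* - 60 = 0
Step 4: r* = 60/2 = 30 (the number of bidders n = 1 does not enter)

30


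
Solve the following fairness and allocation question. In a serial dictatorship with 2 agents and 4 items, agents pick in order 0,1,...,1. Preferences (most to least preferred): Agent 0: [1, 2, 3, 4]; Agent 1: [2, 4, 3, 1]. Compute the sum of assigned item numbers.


Step 1: Agent 0 picks item 1
Step 2: Agent 1 picks item 2
Step 3: Sum = 1 + 2 = 3

3


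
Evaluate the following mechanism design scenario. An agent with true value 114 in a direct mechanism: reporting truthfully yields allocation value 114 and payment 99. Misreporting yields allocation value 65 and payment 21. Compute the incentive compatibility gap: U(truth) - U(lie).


Step 1: U(truth) = value - payment = 114 - 99 = 15
Step 2: U(lie) = allocation - payment = 65 - 21 = 44
Step 3: IC gap = 15 - 44 = -29

-29


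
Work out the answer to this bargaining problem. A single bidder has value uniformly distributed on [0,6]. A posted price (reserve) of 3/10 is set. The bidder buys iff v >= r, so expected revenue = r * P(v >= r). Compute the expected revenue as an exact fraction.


Step 1: Posted price r = 3/10, value support [0,6]
Step 2: P(v >= r) = (6 - 3/10)/6 = 19/20
Step 3: Expected revenue = r * P(v >= r) = 3/10 * 19/20
Step 4: Revenue = 57/200

57/200


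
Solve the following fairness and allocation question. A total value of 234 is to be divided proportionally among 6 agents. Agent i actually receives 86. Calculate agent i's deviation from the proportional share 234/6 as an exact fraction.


Step 1: Proportional share = 234/6 = 39
Step 2: Agent's actual allocation = 86
Step 3: Excess = 86 - 39 = 47

47


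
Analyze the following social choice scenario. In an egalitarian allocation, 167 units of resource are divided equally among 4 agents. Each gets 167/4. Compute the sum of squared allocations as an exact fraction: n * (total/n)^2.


Step 1: Each agent's share = 167/4
Step 2: Square of each share = (167/4)^2 = 27889/16
Step 3: Sum of squares = 4 * 27889/16 = 27889/4

27889/4


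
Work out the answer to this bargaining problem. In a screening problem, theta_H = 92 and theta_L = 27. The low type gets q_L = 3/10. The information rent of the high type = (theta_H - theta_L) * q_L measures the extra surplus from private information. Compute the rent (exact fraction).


Step 1: theta_H - theta_L = 92 - 27 = 65
Step 2: Information rent = (theta_H - theta_L) * q_L
Step 3: = 65 * 3/10
Step 4: = 39/2

39/2


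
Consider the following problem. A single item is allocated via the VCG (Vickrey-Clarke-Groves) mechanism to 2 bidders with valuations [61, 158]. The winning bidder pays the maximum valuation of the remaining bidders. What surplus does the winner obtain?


Step 1: The winner is the agent with the highest value: agent 1 with value 158
Step 2: Values of other agents: [61]
Step 3: VCG payment = max of others' values = 61
Step 4: Surplus = 158 - 61 = 97

97


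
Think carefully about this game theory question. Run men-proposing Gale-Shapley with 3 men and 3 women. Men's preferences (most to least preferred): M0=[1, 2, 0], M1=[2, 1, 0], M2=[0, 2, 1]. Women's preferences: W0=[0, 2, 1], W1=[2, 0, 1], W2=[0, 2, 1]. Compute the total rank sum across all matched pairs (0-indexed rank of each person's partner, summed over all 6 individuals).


Step 1: Run Gale-Shapley (men propose, women hold best offer):
  M0 proposes to W1; she accepts
  M1 proposes to W2; she accepts
  M2 proposes to W0; she accepts
Step 2: Final matching: W0-M2, W1-M0, W2-M1
Step 3: 0-indexed ranks (man's rank of his match, then woman's): 0 + 1 + 0 + 1 + 0 + 2
Step 4: Total rank sum = 4

4


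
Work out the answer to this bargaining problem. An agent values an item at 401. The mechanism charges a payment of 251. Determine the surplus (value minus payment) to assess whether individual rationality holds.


Step 1: Surplus = value - payment = 401 - 251 = 150
Step 2: IR is satisfied (surplus >= 0)

150


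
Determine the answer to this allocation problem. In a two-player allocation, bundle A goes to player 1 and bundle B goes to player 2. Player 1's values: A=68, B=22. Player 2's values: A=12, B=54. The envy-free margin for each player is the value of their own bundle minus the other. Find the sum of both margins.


Step 1: Player 1's margin = v1(A) - v1(B) = 68 - 22 = 46
Step 2: Player 2's margin = v2(B) - v2(A) = 54 - 12 = 42
Step 3: Total margin = 46 + 42 = 88

88


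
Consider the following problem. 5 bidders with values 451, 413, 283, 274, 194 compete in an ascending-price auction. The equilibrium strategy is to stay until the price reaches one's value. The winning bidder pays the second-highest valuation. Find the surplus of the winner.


Step 1: Identify the highest value: 451
Step 2: Identify the second-highest value: 413
Step 3: The final price = second-highest value = 413
Step 4: Surplus = 451 - 413 = 38

38


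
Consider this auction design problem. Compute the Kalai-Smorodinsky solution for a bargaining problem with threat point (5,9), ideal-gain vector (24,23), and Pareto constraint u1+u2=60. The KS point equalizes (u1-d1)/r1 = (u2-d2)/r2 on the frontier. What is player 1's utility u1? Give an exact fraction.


Step 1: At the KS point, (u1-d1)/r1 = (u2-d2)/r2 = t and u1+u2 = 60
Step 2: u1 = d1 + r1*t and u2 = d2 + r2*t, so (d1 + r1*t) + (d2 + r2*t) = 60
Step 3: t = (60 - 5 - 9)/(24 + 23) = 46/47
Step 4: u1 = d1 + r1*t = 5 + 24 * 46/47 = 1339/47
Step 5: (Check: u2 = d2 + r2*t = 1481/47; u1+u2 = 1339/47 + 1481/47 = 60, on the frontier.)

1339/47


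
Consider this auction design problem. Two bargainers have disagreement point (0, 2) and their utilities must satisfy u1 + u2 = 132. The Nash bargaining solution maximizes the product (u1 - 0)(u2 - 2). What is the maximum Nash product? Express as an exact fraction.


Step 1: The Nash solution splits surplus symmetrically above the disagreement point
Step 2: u1 = (total + d1 - d2)/2 = (132 + 0 - 2)/2 = 65
Step 3: u2 = (total - d1 + d2)/2 = (132 - 0 + 2)/2 = 67
Step 4: Nash product = (65 - 0) * (67 - 2)
Step 5: = 65 * 65 = 4225

4225


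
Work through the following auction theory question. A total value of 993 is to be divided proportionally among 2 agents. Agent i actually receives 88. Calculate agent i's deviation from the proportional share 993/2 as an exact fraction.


Step 1: Proportional share = 993/2
Step 2: Agent's actual allocation = 88
Step 3: Excess = 88 - 993/2 = -817/2

-817/2


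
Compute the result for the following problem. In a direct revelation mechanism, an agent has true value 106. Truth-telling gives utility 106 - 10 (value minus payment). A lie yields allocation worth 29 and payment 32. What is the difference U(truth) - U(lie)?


Step 1: U(truth) = value - payment = 106 - 10 = 96
Step 2: U(lie) = allocation - payment = 29 - 32 = -3
Step 3: IC gap = 96 - (-3) = 99

99


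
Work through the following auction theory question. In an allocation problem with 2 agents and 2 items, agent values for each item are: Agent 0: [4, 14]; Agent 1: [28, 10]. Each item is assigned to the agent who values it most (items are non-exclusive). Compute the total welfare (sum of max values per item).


Step 1: For each item, find the maximum value among all agents.
Step 2: Item 0 -> Agent 1 (value 28)
Step 3: Item 1 -> Agent 0 (value 14)
Step 4: Total welfare = 28 + 14 = 42

42


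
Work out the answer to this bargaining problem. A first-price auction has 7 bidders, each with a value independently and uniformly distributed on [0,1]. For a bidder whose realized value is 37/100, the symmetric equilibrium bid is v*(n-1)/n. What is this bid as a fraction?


Step 1: The symmetric BNE bidding function is b(v) = v * (n-1) / n
Step 2: Substitute v = 37/100 and n = 7
Step 3: b = 37/100 * 6/7
Step 4: b = 111/350

111/350


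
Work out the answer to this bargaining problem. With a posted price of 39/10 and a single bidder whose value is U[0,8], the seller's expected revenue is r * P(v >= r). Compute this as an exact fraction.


Step 1: Posted price r = 39/10, value support [0,8]
Step 2: P(v >= r) = (8 - 39/10)/8 = 41/80
Step 3: Expected revenue = r * P(v >= r) = 39/10 * 41/80
Step 4: Revenue = 1599/800

1599/800


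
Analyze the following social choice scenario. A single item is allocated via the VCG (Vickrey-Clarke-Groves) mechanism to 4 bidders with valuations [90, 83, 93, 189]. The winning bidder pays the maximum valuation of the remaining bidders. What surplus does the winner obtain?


Step 1: The winner is the agent with the highest value: agent 3 with value 189
Step 2: Values of other agents: [90, 83, 93]
Step 3: VCG payment = max of others' values = 93
Step 4: Surplus = 189 - 93 = 96

96


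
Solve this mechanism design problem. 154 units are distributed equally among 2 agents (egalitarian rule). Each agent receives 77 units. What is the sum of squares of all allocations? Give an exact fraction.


Step 1: Each agent's share = 154/2 = 77
Step 2: Square of each share = (77)^2 = 5929
Step 3: Sum of squares = 2 * 5929 = 11858

11858


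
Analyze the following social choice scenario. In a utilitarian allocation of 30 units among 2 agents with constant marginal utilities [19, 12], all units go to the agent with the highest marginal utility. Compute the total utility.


Step 1: The marginal utilities are [19, 12]
Step 2: The highest marginal utility is 19
Step 3: All 30 units go to that agent
Step 4: Total utility = 19 * 30 = 570

570


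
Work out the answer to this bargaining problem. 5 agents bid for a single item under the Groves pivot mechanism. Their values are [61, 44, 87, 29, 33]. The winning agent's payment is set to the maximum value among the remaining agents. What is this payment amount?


Step 1: The efficient winner is agent 2 with value 87
Step 2: Other agents' values: [61, 44, 29, 33]
Step 3: Pivot payment = max(others) = 61
Step 4: The winner pays 61

61


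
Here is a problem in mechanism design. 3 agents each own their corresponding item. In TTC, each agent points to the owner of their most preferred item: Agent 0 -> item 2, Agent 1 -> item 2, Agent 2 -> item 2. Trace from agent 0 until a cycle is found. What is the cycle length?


Step 1: Trace the pointer graph from agent 0: 0 -> 2 -> 2
Step 2: A cycle is detected when we revisit agent 2
Step 3: The cycle is: 2 -> 2
Step 4: Cycle length = 1

1


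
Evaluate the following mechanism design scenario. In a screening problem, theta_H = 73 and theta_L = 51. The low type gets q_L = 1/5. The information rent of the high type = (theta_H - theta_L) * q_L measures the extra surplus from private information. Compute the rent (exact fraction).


Step 1: theta_H - theta_L = 73 - 51 = 22
Step 2: Information rent = (theta_H - theta_L) * q_L
Step 3: = 22 * 1/5
Step 4: = 22/5

22/5


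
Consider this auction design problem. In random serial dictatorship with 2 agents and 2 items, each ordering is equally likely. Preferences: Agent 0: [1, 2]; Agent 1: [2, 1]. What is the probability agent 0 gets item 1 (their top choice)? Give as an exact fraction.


Step 1: Agent 0 wants item 1
Step 2: There are 2 possible orderings of agents
Step 3: In 2 orderings, agent 0 gets item 1
Step 4: Probability = 2/2 = 1

1


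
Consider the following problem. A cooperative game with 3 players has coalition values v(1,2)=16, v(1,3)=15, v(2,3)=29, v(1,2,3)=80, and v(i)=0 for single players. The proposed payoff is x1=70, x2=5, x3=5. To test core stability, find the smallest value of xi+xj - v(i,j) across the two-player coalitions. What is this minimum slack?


Step 1: Slack for coalition (1,2): x1+x2 - v12 = 75 - 16 = 59
Step 2: Slack for coalition (1,3): x1+x3 - v13 = 75 - 15 = 60
Step 3: Slack for coalition (2,3): x2+x3 - v23 = 10 - 29 = -19
Step 4: Minimum slack = min(59, 60, -19) = -19, attained by (2,3); coalition (2,3) can block (slack < 0), so the allocation is not in the core

-19


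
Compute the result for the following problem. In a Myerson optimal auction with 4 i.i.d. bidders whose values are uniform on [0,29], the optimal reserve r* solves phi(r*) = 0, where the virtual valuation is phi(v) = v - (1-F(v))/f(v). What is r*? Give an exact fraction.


Step 1: For U[0,29], F(v) = v/29 and f(v) = 1/29
Step 2: phi(v) = v - (1 - v/29)/(1/29) = v - (29 - v) = 2v - 29
Step 3: Set phi(r*) = 0: 2r* - 29 = 0
Step 4: r* = 29/2 (the number of bidders n = 4 does not enter)

29/2


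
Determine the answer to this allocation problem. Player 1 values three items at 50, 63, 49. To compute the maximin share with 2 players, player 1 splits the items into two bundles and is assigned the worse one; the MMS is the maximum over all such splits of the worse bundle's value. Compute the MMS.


Step 1: Item values = 50, 63, 49
Step 2: Enumerate all 2-bundle partitions and take the smaller bundle:
  Partition 1: {50} vs {63,49} -> bundles 50, 112; min = 50
  Partition 2: {63} vs {50,49} -> bundles 63, 99; min = 63
  Partition 3: {49} vs {50,63} -> bundles 49, 113; min = 49
Step 3: MMS = max(50, 63, 49) = 63

63


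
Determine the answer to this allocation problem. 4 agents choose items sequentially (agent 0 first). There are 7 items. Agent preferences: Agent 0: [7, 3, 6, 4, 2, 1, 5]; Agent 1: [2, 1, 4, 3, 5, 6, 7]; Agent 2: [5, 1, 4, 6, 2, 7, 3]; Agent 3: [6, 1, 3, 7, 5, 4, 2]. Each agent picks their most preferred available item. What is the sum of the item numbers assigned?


Step 1: Agent 0 picks item 7
Step 2: Agent 1 picks item 2
Step 3: Agent 2 picks item 5
Step 4: Agent 3 picks item 6
Step 5: Sum = 7 + 2 + 5 + 6 = 20

20


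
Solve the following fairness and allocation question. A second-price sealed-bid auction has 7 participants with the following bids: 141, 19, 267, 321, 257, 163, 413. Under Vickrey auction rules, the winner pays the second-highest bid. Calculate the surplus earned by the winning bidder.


Step 1: Sort bids in descending order: 413, 321, 267, 257, 163, 141, 19
Step 2: The winning bid is the highest: 413
Step 3: The payment equals the second-highest bid: 321
Step 4: Surplus = winner's bid - payment = 413 - 321 = 92

92


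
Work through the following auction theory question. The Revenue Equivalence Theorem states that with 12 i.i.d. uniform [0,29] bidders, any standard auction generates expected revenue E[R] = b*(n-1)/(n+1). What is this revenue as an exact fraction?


Step 1: By Revenue Equivalence, expected revenue = b*(n-1)/(n+1)
Step 2: Substituting n = 12, b = 29
Step 3: Revenue = 29*(12-1)/(12+1) = 29*11/13
Step 4: Revenue = 319/13

319/13


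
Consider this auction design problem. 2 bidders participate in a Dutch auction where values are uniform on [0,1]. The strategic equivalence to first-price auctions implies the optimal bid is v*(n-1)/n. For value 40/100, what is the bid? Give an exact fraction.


Step 1: Dutch auctions are strategically equivalent to first-price auctions
Step 2: The equilibrium bid is b(v) = v*(n-1)/n
Step 3: b = 2/5 * 1/2
Step 4: b = 1/5

1/5


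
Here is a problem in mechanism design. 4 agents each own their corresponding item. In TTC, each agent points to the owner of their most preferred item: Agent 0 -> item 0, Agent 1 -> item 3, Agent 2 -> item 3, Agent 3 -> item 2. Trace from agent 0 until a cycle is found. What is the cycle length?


Step 1: Trace the pointer graph from agent 0: 0 -> 0
Step 2: A cycle is detected when we revisit agent 0
Step 3: The cycle is: 0 -> 0
Step 4: Cycle length = 1

1


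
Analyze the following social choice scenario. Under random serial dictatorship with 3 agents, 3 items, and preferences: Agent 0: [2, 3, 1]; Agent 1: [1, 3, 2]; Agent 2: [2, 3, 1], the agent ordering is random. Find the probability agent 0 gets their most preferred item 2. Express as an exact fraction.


Step 1: Agent 0 wants item 2
Step 2: There are 6 possible orderings of agents
Step 3: In 3 orderings, agent 0 gets item 2
Step 4: Probability = 3/6 = 1/2

1/2


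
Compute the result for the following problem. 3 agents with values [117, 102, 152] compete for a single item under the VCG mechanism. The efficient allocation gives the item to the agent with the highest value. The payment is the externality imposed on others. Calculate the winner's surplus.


Step 1: The winner is the agent with the highest value: agent 2 with value 152
Step 2: Values of other agents: [117, 102]
Step 3: VCG payment = max of others' values = 117
Step 4: Surplus = 152 - 117 = 35

35


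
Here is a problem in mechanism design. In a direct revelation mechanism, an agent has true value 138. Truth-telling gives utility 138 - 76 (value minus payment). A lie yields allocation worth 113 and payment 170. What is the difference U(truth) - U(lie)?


Step 1: U(truth) = value - payment = 138 - 76 = 62
Step 2: U(lie) = allocation - payment = 113 - 170 = -57
Step 3: IC gap = 62 - (-57) = 119

119


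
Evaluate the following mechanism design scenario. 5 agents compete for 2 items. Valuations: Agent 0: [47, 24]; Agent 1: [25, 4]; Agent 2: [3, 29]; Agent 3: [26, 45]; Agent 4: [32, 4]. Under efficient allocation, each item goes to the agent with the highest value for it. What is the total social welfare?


Step 1: For each item, find the maximum value among all agents.
Step 2: Item 0 -> Agent 0 (value 47)
Step 3: Item 1 -> Agent 3 (value 45)
Step 4: Total welfare = 47 + 45 = 92

92


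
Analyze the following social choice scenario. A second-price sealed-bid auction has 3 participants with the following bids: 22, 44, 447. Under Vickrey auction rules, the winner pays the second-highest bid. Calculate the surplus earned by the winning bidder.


Step 1: Sort bids in descending order: 447, 44, 22
Step 2: The winning bid is the highest: 447
Step 3: The payment equals the second-highest bid: 44
Step 4: Surplus = winner's bid - payment = 447 - 44 = 403

403


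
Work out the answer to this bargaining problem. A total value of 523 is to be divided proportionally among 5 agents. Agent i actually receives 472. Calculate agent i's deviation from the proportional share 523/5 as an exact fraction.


Step 1: Proportional share = 523/5
Step 2: Agent's actual allocation = 472
Step 3: Excess = 472 - 523/5 = 1837/5

1837/5


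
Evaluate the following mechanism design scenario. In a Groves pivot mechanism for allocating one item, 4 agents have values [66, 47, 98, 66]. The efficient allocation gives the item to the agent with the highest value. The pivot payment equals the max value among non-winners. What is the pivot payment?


Step 1: The efficient winner is agent 2 with value 98
Step 2: Other agents' values: [66, 47, 66]
Step 3: Pivot payment = max(others) = 66
Step 4: The winner pays 66

66


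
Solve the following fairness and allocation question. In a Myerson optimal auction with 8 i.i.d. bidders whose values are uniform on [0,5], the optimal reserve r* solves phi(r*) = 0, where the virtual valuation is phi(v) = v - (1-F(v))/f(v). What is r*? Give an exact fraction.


Step 1: For U[0,5], F(v) = v/5 and f(v) = 1/5
Step 2: phi(v) = v - (1 - v/5)/(1/5) = v - (5 - v) = 2v - 5
Step 3: Set phi(r*) = 0: 2r* - 5 = 0
Step 4: r* = 5/2 (the number of bidders n = 8 does not enter)

5/2
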